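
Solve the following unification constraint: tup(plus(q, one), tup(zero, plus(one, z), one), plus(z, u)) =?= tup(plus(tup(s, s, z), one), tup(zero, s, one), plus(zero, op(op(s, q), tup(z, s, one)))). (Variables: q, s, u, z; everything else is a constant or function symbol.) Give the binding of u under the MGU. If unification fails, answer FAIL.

Decompose tup/3: plus(q, one) =?= plus(tup(s, s, z), one),  tup(zero, plus(one, z), one) =?= tup(zero, s, one),  plus(z, u) =?= plus(zero, op(op(s, q), tup(z, s, one))).
Decompose plus/2: q =?= tup(s, s, z),  one =?= one.
Bind q := tup(s, s, z); substituting into the one remaining equation that mentions q gives: plus(z, u) =?= plus(zero, op(op(s, tup(s, s, z)), tup(z, s, one))).
Delete trivial equation one =?= one.
Decompose tup/3: zero =?= zero,  plus(one, z) =?= s,  one =?= one.
Delete trivial equation zero =?= zero.
Bind s := plus(one, z); substituting into the one remaining equation that mentions s gives: plus(z, u) =?= plus(zero, op(op(plus(one, z), tup(plus(one, z), plus(one, z), z)), tup(z, plus(one, z), one))). Substituting into the earlier binding gives q := tup(plus(one, z), plus(one, z), z).
Delete trivial equation one =?= one.
Decompose plus/2: z =?= zero,  u =?= op(op(plus(one, z), tup(plus(one, z), plus(one, z), z)), tup(z, plus(one, z), one)).
Bind z := zero; substituting into the remaining equation gives: u =?= op(op(plus(one, zero), tup(plus(one, zero), plus(one, zero), zero)), tup(zero, plus(one, zero), one)). Substituting into the earlier bindings gives q := tup(plus(one, zero), plus(one, zero), zero), s := plus(one, zero).
Bind u := op(op(plus(one, zero), tup(plus(one, zero), plus(one, zero), zero)), tup(zero, plus(one, zero), one)).
MGU = { q ↦ tup(plus(one, zero), plus(one, zero), zero), s ↦ plus(one, zero), z ↦ zero, u ↦ op(op(plus(one, zero), tup(plus(one, zero), plus(one, zero), zero)), tup(zero, plus(one, zero), one)) }, so u ↦ op(op(plus(one, zero), tup(plus(one, zero), plus(one, zero), zero)), tup(zero, plus(one, zero), one)).

op(op(plus(one, zero), tup(plus(one, zero), plus(one, zero), zero)), tup(zero, plus(one, zero), one))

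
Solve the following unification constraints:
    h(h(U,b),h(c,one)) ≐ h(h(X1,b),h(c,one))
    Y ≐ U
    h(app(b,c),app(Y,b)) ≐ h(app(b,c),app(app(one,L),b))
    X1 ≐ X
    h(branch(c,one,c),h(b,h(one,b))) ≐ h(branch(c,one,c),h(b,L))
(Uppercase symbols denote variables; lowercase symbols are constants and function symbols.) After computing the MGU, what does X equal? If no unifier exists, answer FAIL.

app(one,h(one,b))

Decompose h/2: h(U,b) ≐ h(X1,b),  h(c,one) ≐ h(c,one).
Decompose h/2: U ≐ X1,  b ≐ b.
Bind U := X1; substituting into the one remaining equation that mentions U gives: Y ≐ X1.
Delete trivial equation b ≐ b.
Delete trivial equation h(c,one) ≐ h(c,one).
Bind Y := X1; substituting into the one remaining equation that mentions Y gives: h(app(b,c),app(X1,b)) ≐ h(app(b,c),app(app(one,L),b)).
Decompose h/2: app(b,c) ≐ app(b,c),  app(X1,b) ≐ app(app(one,L),b).
Delete trivial equation app(b,c) ≐ app(b,c).
Decompose app/2: X1 ≐ app(one,L),  b ≐ b.
Bind X1 := app(one,L); substituting into the one remaining equation that mentions X1 gives: app(one,L) ≐ X. Substituting into the earlier bindings gives U := app(one,L), Y := app(one,L).
Delete trivial equation b ≐ b.
Bind X := app(one,L); no other remaining equation mentions X.
Decompose h/2: branch(c,one,c) ≐ branch(c,one,c),  h(b,h(one,b)) ≐ h(b,L).
Delete trivial equation branch(c,one,c) ≐ branch(c,one,c).
Decompose h/2: b ≐ b,  h(one,b) ≐ L.
Delete trivial equation b ≐ b.
Bind L := h(one,b). Substituting into the earlier bindings gives U := app(one,h(one,b)), Y := app(one,h(one,b)), X1 := app(one,h(one,b)), X := app(one,h(one,b)).
MGU = { U ↦ app(one,h(one,b)), Y ↦ app(one,h(one,b)), X1 ↦ app(one,h(one,b)), X ↦ app(one,h(one,b)), L ↦ h(one,b) }, so X ↦ app(one,h(one,b)).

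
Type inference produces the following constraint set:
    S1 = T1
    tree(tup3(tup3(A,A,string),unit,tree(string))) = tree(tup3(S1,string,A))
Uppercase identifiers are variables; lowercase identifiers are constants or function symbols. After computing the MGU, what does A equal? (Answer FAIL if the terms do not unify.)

Bind S1 := T1; substituting into the remaining equation gives: tree(tup3(tup3(A,A,string),unit,tree(string))) = tree(tup3(T1,string,A)).
Decompose tree/1: tup3(tup3(A,A,string),unit,tree(string)) = tup3(T1,string,A).
Decompose tup3/3: tup3(A,A,string) = T1,  unit = string,  tree(string) = A.
Bind T1 := tup3(A,A,string); no other remaining equation mentions T1. Substituting into the earlier binding gives S1 := tup3(A,A,string).
Clash: constants unit and string differ; no unifier exists.

FAIL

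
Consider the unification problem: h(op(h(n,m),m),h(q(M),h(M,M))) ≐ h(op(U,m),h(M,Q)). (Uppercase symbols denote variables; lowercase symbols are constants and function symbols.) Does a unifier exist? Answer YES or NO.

Decompose h/2: op(h(n,m),m) ≐ op(U,m),  h(q(M),h(M,M)) ≐ h(M,Q).
Decompose op/2: h(n,m) ≐ U,  m ≐ m.
Bind U := h(n,m); no other remaining equation mentions U.
Delete trivial equation m ≐ m.
Decompose h/2: q(M) ≐ M,  h(M,M) ≐ Q.
Occurs check fails: M occurs in q(M); the equation M ≐ q(M) has no finite solution.

NO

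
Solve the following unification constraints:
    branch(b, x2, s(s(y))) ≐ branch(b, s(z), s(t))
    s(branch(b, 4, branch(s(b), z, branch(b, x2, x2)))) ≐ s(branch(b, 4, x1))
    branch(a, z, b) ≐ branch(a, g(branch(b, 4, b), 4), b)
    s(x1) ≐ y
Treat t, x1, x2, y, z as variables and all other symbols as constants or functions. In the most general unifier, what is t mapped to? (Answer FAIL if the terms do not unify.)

Decompose branch/3: b ≐ b,  x2 ≐ s(z),  s(s(y)) ≐ s(t).
Delete trivial equation b ≐ b.
Bind x2 := s(z); substituting into the one remaining equation that mentions x2 gives: s(branch(b, 4, branch(s(b), z, branch(b, s(z), s(z))))) ≐ s(branch(b, 4, x1)).
Decompose s/1: s(y) ≐ t.
Bind t := s(y); no other remaining equation mentions t.
Decompose s/1: branch(b, 4, branch(s(b), z, branch(b, s(z), s(z)))) ≐ branch(b, 4, x1).
Decompose branch/3: b ≐ b,  4 ≐ 4,  branch(s(b), z, branch(b, s(z), s(z))) ≐ x1.
Delete trivial equation b ≐ b.
Delete trivial equation 4 ≐ 4.
Bind x1 := branch(s(b), z, branch(b, s(z), s(z))); substituting into the one remaining equation that mentions x1 gives: s(branch(s(b), z, branch(b, s(z), s(z)))) ≐ y.
Decompose branch/3: a ≐ a,  z ≐ g(branch(b, 4, b), 4),  b ≐ b.
Delete trivial equation a ≐ a.
Bind z := g(branch(b, 4, b), 4); substituting into the one remaining equation that mentions z gives: s(branch(s(b), g(branch(b, 4, b), 4), branch(b, s(g(branch(b, 4, b), 4)), s(g(branch(b, 4, b), 4))))) ≐ y. Substituting into the earlier bindings gives x2 := s(g(branch(b, 4, b), 4)), x1 := branch(s(b), g(branch(b, 4, b), 4), branch(b, s(g(branch(b, 4, b), 4)), s(g(branch(b, 4, b), 4)))).
Delete trivial equation b ≐ b.
Bind y := s(branch(s(b), g(branch(b, 4, b), 4), branch(b, s(g(branch(b, 4, b), 4)), s(g(branch(b, 4, b), 4))))). Substituting into the earlier binding gives t := s(s(branch(s(b), g(branch(b, 4, b), 4), branch(b, s(g(branch(b, 4, b), 4)), s(g(branch(b, 4, b), 4)))))).
MGU = { x2 -> s(g(branch(b, 4, b), 4)), t -> s(s(branch(s(b), g(branch(b, 4, b), 4), branch(b, s(g(branch(b, 4, b), 4)), s(g(branch(b, 4, b), 4)))))), x1 -> branch(s(b), g(branch(b, 4, b), 4), branch(b, s(g(branch(b, 4, b), 4)), s(g(branch(b, 4, b), 4)))), z -> g(branch(b, 4, b), 4), y -> s(branch(s(b), g(branch(b, 4, b), 4), branch(b, s(g(branch(b, 4, b), 4)), s(g(branch(b, 4, b), 4))))) }, so t -> s(s(branch(s(b), g(branch(b, 4, b), 4), branch(b, s(g(branch(b, 4, b), 4)), s(g(branch(b, 4, b), 4)))))).

s(s(branch(s(b), g(branch(b, 4, b), 4), branch(b, s(g(branch(b, 4, b), 4)), s(g(branch(b, 4, b), 4))))))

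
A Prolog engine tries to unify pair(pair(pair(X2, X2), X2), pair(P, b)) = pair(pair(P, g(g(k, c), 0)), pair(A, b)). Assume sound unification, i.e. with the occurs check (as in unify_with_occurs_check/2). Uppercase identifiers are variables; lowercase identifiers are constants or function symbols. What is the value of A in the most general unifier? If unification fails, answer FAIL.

pair(g(g(k, c), 0), g(g(k, c), 0))

Decompose pair/2: pair(pair(X2, X2), X2) = pair(P, g(g(k, c), 0)),  pair(P, b) = pair(A, b).
Decompose pair/2: pair(X2, X2) = P,  X2 = g(g(k, c), 0).
Bind P := pair(X2, X2); substituting into the one remaining equation that mentions P gives: pair(pair(X2, X2), b) = pair(A, b).
Bind X2 := g(g(k, c), 0); substituting into the remaining equation gives: pair(pair(g(g(k, c), 0), g(g(k, c), 0)), b) = pair(A, b). Substituting into the earlier binding gives P := pair(g(g(k, c), 0), g(g(k, c), 0)).
Decompose pair/2: pair(g(g(k, c), 0), g(g(k, c), 0)) = A,  b = b.
Bind A := pair(g(g(k, c), 0), g(g(k, c), 0)); no other remaining equation mentions A.
Delete trivial equation b = b.
MGU = { P = pair(g(g(k, c), 0), g(g(k, c), 0)), X2 = g(g(k, c), 0), A = pair(g(g(k, c), 0), g(g(k, c), 0)) }, so A = pair(g(g(k, c), 0), g(g(k, c), 0)).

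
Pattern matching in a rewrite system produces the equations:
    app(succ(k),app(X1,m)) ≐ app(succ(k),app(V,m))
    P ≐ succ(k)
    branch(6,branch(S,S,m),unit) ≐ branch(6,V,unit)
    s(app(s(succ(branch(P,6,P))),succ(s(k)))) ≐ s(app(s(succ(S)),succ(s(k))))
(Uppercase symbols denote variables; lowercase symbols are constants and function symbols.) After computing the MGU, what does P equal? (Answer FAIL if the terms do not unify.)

Decompose app/2: succ(k) ≐ succ(k),  app(X1,m) ≐ app(V,m).
Delete trivial equation succ(k) ≐ succ(k).
Decompose app/2: X1 ≐ V,  m ≐ m.
Bind X1 := V; no other remaining equation mentions X1.
Delete trivial equation m ≐ m.
Bind P := succ(k); substituting into the one remaining equation that mentions P gives: s(app(s(succ(branch(succ(k),6,succ(k)))),succ(s(k)))) ≐ s(app(s(succ(S)),succ(s(k)))).
Decompose branch/3: 6 ≐ 6,  branch(S,S,m) ≐ V,  unit ≐ unit.
Delete trivial equation 6 ≐ 6.
Bind V := branch(S,S,m); no other remaining equation mentions V. Substituting into the earlier binding gives X1 := branch(S,S,m).
Delete trivial equation unit ≐ unit.
Decompose s/1: app(s(succ(branch(succ(k),6,succ(k)))),succ(s(k))) ≐ app(s(succ(S)),succ(s(k))).
Decompose app/2: s(succ(branch(succ(k),6,succ(k)))) ≐ s(succ(S)),  succ(s(k)) ≐ succ(s(k)).
Decompose s/1: succ(branch(succ(k),6,succ(k))) ≐ succ(S).
Decompose succ/1: branch(succ(k),6,succ(k)) ≐ S.
Bind S := branch(succ(k),6,succ(k)); no other remaining equation mentions S. Substituting into the earlier bindings gives X1 := branch(branch(succ(k),6,succ(k)),branch(succ(k),6,succ(k)),m), V := branch(branch(succ(k),6,succ(k)),branch(succ(k),6,succ(k)),m).
Delete trivial equation succ(s(k)) ≐ succ(s(k)).
MGU = { X1 -> branch(branch(succ(k),6,succ(k)),branch(succ(k),6,succ(k)),m), P -> succ(k), V -> branch(branch(succ(k),6,succ(k)),branch(succ(k),6,succ(k)),m), S -> branch(succ(k),6,succ(k)) }, so P -> succ(k).

succ(k)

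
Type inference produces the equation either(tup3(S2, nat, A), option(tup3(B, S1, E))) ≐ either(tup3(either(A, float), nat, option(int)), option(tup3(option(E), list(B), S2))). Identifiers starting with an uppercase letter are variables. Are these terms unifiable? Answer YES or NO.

Decompose either/2: tup3(S2, nat, A) ≐ tup3(either(A, float), nat, option(int)),  option(tup3(B, S1, E)) ≐ option(tup3(option(E), list(B), S2)).
Decompose tup3/3: S2 ≐ either(A, float),  nat ≐ nat,  A ≐ option(int).
Bind S2 := either(A, float); substituting into the one remaining equation that mentions S2 gives: option(tup3(B, S1, E)) ≐ option(tup3(option(E), list(B), either(A, float))).
Delete trivial equation nat ≐ nat.
Bind A := option(int); substituting into the remaining equation gives: option(tup3(B, S1, E)) ≐ option(tup3(option(E), list(B), either(option(int), float))). Substituting into the earlier binding gives S2 := either(option(int), float).
Decompose option/1: tup3(B, S1, E) ≐ tup3(option(E), list(B), either(option(int), float)).
Decompose tup3/3: B ≐ option(E),  S1 ≐ list(B),  E ≐ either(option(int), float).
Bind B := option(E); substituting into the one remaining equation that mentions B gives: S1 ≐ list(option(E)).
Bind S1 := list(option(E)); no other remaining equation mentions S1.
Bind E := either(option(int), float). Substituting into the earlier bindings gives B := option(either(option(int), float)), S1 := list(option(either(option(int), float))).
No equations remain and no clash or occurs-check failure arose, so a unifier exists.

YES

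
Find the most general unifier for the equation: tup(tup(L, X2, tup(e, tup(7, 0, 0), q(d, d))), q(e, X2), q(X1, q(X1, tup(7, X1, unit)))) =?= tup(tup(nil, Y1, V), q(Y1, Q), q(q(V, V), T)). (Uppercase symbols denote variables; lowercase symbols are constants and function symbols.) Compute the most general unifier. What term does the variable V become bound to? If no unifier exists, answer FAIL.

tup(e, tup(7, 0, 0), q(d, d))

Decompose tup/3: tup(L, X2, tup(e, tup(7, 0, 0), q(d, d))) =?= tup(nil, Y1, V),  q(e, X2) =?= q(Y1, Q),  q(X1, q(X1, tup(7, X1, unit))) =?= q(q(V, V), T).
Decompose tup/3: L =?= nil,  X2 =?= Y1,  tup(e, tup(7, 0, 0), q(d, d)) =?= V.
Bind L := nil; no other remaining equation mentions L.
Bind X2 := Y1; substituting into the one remaining equation that mentions X2 gives: q(e, Y1) =?= q(Y1, Q).
Bind V := tup(e, tup(7, 0, 0), q(d, d)); substituting into the one remaining equation that mentions V gives: q(X1, q(X1, tup(7, X1, unit))) =?= q(q(tup(e, tup(7, 0, 0), q(d, d)), tup(e, tup(7, 0, 0), q(d, d))), T).
Decompose q/2: e =?= Y1,  Y1 =?= Q.
Bind Y1 := e; substituting into the one remaining equation that mentions Y1 gives: e =?= Q. Substituting into the earlier binding gives X2 := e.
Bind Q := e; no other remaining equation mentions Q.
Decompose q/2: X1 =?= q(tup(e, tup(7, 0, 0), q(d, d)), tup(e, tup(7, 0, 0), q(d, d))),  q(X1, tup(7, X1, unit)) =?= T.
Bind X1 := q(tup(e, tup(7, 0, 0), q(d, d)), tup(e, tup(7, 0, 0), q(d, d))); substituting into the remaining equation gives: q(q(tup(e, tup(7, 0, 0), q(d, d)), tup(e, tup(7, 0, 0), q(d, d))), tup(7, q(tup(e, tup(7, 0, 0), q(d, d)), tup(e, tup(7, 0, 0), q(d, d))), unit)) =?= T.
Bind T := q(q(tup(e, tup(7, 0, 0), q(d, d)), tup(e, tup(7, 0, 0), q(d, d))), tup(7, q(tup(e, tup(7, 0, 0), q(d, d)), tup(e, tup(7, 0, 0), q(d, d))), unit)).
MGU = { L ↦ nil, X2 ↦ e, V ↦ tup(e, tup(7, 0, 0), q(d, d)), Y1 ↦ e, Q ↦ e, X1 ↦ q(tup(e, tup(7, 0, 0), q(d, d)), tup(e, tup(7, 0, 0), q(d, d))), T ↦ q(q(tup(e, tup(7, 0, 0), q(d, d)), tup(e, tup(7, 0, 0), q(d, d))), tup(7, q(tup(e, tup(7, 0, 0), q(d, d)), tup(e, tup(7, 0, 0), q(d, d))), unit)) }, so V ↦ tup(e, tup(7, 0, 0), q(d, d)).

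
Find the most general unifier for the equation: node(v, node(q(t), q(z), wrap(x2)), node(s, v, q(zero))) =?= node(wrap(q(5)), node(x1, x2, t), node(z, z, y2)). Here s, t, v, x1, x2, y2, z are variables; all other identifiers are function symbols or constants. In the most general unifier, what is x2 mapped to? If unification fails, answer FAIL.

q(wrap(q(5)))

Decompose node/3: v =?= wrap(q(5)),  node(q(t), q(z), wrap(x2)) =?= node(x1, x2, t),  node(s, v, q(zero)) =?= node(z, z, y2).
Bind v := wrap(q(5)); substituting into the one remaining equation that mentions v gives: node(s, wrap(q(5)), q(zero)) =?= node(z, z, y2).
Decompose node/3: q(t) =?= x1,  q(z) =?= x2,  wrap(x2) =?= t.
Bind x1 := q(t); no other remaining equation mentions x1.
Bind x2 := q(z); substituting into the one remaining equation that mentions x2 gives: wrap(q(z)) =?= t.
Bind t := wrap(q(z)); no other remaining equation mentions t. Substituting into the earlier binding gives x1 := q(wrap(q(z))).
Decompose node/3: s =?= z,  wrap(q(5)) =?= z,  q(zero) =?= y2.
Bind s := z; no other remaining equation mentions s.
Bind z := wrap(q(5)); no other remaining equation mentions z. Substituting into the earlier bindings gives x1 := q(wrap(q(wrap(q(5))))), x2 := q(wrap(q(5))), t := wrap(q(wrap(q(5)))), s := wrap(q(5)).
Bind y2 := q(zero).
MGU = { v -> wrap(q(5)), x1 -> q(wrap(q(wrap(q(5))))), x2 -> q(wrap(q(5))), t -> wrap(q(wrap(q(5)))), s -> wrap(q(5)), z -> wrap(q(5)), y2 -> q(zero) }, so x2 -> q(wrap(q(5))).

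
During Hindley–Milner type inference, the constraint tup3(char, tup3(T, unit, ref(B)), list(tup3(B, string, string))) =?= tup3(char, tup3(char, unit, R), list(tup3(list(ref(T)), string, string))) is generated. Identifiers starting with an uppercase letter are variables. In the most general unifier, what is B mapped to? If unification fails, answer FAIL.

Decompose tup3/3: char =?= char,  tup3(T, unit, ref(B)) =?= tup3(char, unit, R),  list(tup3(B, string, string)) =?= list(tup3(list(ref(T)), string, string)).
Delete trivial equation char =?= char.
Decompose tup3/3: T =?= char,  unit =?= unit,  ref(B) =?= R.
Bind T := char; substituting into the one remaining equation that mentions T gives: list(tup3(B, string, string)) =?= list(tup3(list(ref(char)), string, string)).
Delete trivial equation unit =?= unit.
Bind R := ref(B); no other remaining equation mentions R.
Decompose list/1: tup3(B, string, string) =?= tup3(list(ref(char)), string, string).
Decompose tup3/3: B =?= list(ref(char)),  string =?= string,  string =?= string.
Bind B := list(ref(char)); no other remaining equation mentions B. Substituting into the earlier binding gives R := ref(list(ref(char))).
Delete trivial equation string =?= string.
Delete trivial equation string =?= string.
MGU = { T -> char, R -> ref(list(ref(char))), B -> list(ref(char)) }, so B -> list(ref(char)).

list(ref(char))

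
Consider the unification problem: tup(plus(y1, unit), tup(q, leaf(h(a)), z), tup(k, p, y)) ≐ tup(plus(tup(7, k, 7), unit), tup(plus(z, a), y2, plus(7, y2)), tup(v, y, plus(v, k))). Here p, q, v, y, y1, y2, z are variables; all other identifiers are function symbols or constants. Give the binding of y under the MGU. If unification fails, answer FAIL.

Decompose tup/3: plus(y1, unit) ≐ plus(tup(7, k, 7), unit),  tup(q, leaf(h(a)), z) ≐ tup(plus(z, a), y2, plus(7, y2)),  tup(k, p, y) ≐ tup(v, y, plus(v, k)).
Decompose plus/2: y1 ≐ tup(7, k, 7),  unit ≐ unit.
Bind y1 := tup(7, k, 7); no other remaining equation mentions y1.
Delete trivial equation unit ≐ unit.
Decompose tup/3: q ≐ plus(z, a),  leaf(h(a)) ≐ y2,  z ≐ plus(7, y2).
Bind q := plus(z, a); no other remaining equation mentions q.
Bind y2 := leaf(h(a)); substituting into the one remaining equation that mentions y2 gives: z ≐ plus(7, leaf(h(a))).
Bind z := plus(7, leaf(h(a))); no other remaining equation mentions z. Substituting into the earlier binding gives q := plus(plus(7, leaf(h(a))), a).
Decompose tup/3: k ≐ v,  p ≐ y,  y ≐ plus(v, k).
Bind v := k; substituting into the one remaining equation that mentions v gives: y ≐ plus(k, k).
Bind p := y; no other remaining equation mentions p.
Bind y := plus(k, k). Substituting into the earlier binding gives p := plus(k, k).
MGU = { y1 ↦ tup(7, k, 7), q ↦ plus(plus(7, leaf(h(a))), a), y2 ↦ leaf(h(a)), z ↦ plus(7, leaf(h(a))), v ↦ k, p ↦ plus(k, k), y ↦ plus(k, k) }, so y ↦ plus(k, k).

plus(k, k)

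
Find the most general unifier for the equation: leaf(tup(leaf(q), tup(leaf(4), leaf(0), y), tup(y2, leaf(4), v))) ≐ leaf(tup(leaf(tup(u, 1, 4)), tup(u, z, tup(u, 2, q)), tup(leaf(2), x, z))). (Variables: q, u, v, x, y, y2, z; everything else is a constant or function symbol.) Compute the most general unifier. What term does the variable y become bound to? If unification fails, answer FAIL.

tup(leaf(4), 2, tup(leaf(4), 1, 4))

Decompose leaf/1: tup(leaf(q), tup(leaf(4), leaf(0), y), tup(y2, leaf(4), v)) ≐ tup(leaf(tup(u, 1, 4)), tup(u, z, tup(u, 2, q)), tup(leaf(2), x, z)).
Decompose tup/3: leaf(q) ≐ leaf(tup(u, 1, 4)),  tup(leaf(4), leaf(0), y) ≐ tup(u, z, tup(u, 2, q)),  tup(y2, leaf(4), v) ≐ tup(leaf(2), x, z).
Decompose leaf/1: q ≐ tup(u, 1, 4).
Bind q := tup(u, 1, 4); substituting into the one remaining equation that mentions q gives: tup(leaf(4), leaf(0), y) ≐ tup(u, z, tup(u, 2, tup(u, 1, 4))).
Decompose tup/3: leaf(4) ≐ u,  leaf(0) ≐ z,  y ≐ tup(u, 2, tup(u, 1, 4)).
Bind u := leaf(4); substituting into the one remaining equation that mentions u gives: y ≐ tup(leaf(4), 2, tup(leaf(4), 1, 4)). Substituting into the earlier binding gives q := tup(leaf(4), 1, 4).
Bind z := leaf(0); substituting into the one remaining equation that mentions z gives: tup(y2, leaf(4), v) ≐ tup(leaf(2), x, leaf(0)).
Bind y := tup(leaf(4), 2, tup(leaf(4), 1, 4)); no other remaining equation mentions y.
Decompose tup/3: y2 ≐ leaf(2),  leaf(4) ≐ x,  v ≐ leaf(0).
Bind y2 := leaf(2); no other remaining equation mentions y2.
Bind x := leaf(4); no other remaining equation mentions x.
Bind v := leaf(0).
MGU = { q -> tup(leaf(4), 1, 4), u -> leaf(4), z -> leaf(0), y -> tup(leaf(4), 2, tup(leaf(4), 1, 4)), y2 -> leaf(2), x -> leaf(4), v -> leaf(0) }, so y -> tup(leaf(4), 2, tup(leaf(4), 1, 4)).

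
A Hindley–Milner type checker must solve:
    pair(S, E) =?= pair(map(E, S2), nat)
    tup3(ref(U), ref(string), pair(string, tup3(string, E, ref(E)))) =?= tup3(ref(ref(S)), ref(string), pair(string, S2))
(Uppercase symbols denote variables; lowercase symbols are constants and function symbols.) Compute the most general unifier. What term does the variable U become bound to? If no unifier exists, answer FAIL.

Decompose pair/2: S =?= map(E, S2),  E =?= nat.
Bind S := map(E, S2); substituting into the one remaining equation that mentions S gives: tup3(ref(U), ref(string), pair(string, tup3(string, E, ref(E)))) =?= tup3(ref(ref(map(E, S2))), ref(string), pair(string, S2)).
Bind E := nat; substituting into the remaining equation gives: tup3(ref(U), ref(string), pair(string, tup3(string, nat, ref(nat)))) =?= tup3(ref(ref(map(nat, S2))), ref(string), pair(string, S2)). Substituting into the earlier binding gives S := map(nat, S2).
Decompose tup3/3: ref(U) =?= ref(ref(map(nat, S2))),  ref(string) =?= ref(string),  pair(string, tup3(string, nat, ref(nat))) =?= pair(string, S2).
Decompose ref/1: U =?= ref(map(nat, S2)).
Bind U := ref(map(nat, S2)); no other remaining equation mentions U.
Delete trivial equation ref(string) =?= ref(string).
Decompose pair/2: string =?= string,  tup3(string, nat, ref(nat)) =?= S2.
Delete trivial equation string =?= string.
Bind S2 := tup3(string, nat, ref(nat)). Substituting into the earlier bindings gives S := map(nat, tup3(string, nat, ref(nat))), U := ref(map(nat, tup3(string, nat, ref(nat)))).
MGU = { S := map(nat, tup3(string, nat, ref(nat))), E := nat, U := ref(map(nat, tup3(string, nat, ref(nat)))), S2 := tup3(string, nat, ref(nat)) }, so U := ref(map(nat, tup3(string, nat, ref(nat)))).

ref(map(nat, tup3(string, nat, ref(nat))))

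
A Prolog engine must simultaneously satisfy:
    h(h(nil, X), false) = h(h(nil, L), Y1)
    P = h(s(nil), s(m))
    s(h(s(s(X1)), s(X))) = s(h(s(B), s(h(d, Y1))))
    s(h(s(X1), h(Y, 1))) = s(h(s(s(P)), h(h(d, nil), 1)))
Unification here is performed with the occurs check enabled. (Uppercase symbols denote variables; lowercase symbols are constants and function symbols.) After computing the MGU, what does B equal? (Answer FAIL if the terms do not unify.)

s(s(h(s(nil), s(m))))

Decompose h/2: h(nil, X) = h(nil, L),  false = Y1.
Decompose h/2: nil = nil,  X = L.
Delete trivial equation nil = nil.
Bind X := L; substituting into the one remaining equation that mentions X gives: s(h(s(s(X1)), s(L))) = s(h(s(B), s(h(d, Y1)))).
Bind Y1 := false; substituting into the one remaining equation that mentions Y1 gives: s(h(s(s(X1)), s(L))) = s(h(s(B), s(h(d, false)))).
Bind P := h(s(nil), s(m)); substituting into the one remaining equation that mentions P gives: s(h(s(X1), h(Y, 1))) = s(h(s(s(h(s(nil), s(m)))), h(h(d, nil), 1))).
Decompose s/1: h(s(s(X1)), s(L)) = h(s(B), s(h(d, false))).
Decompose h/2: s(s(X1)) = s(B),  s(L) = s(h(d, false)).
Decompose s/1: s(X1) = B.
Bind B := s(X1); no other remaining equation mentions B.
Decompose s/1: L = h(d, false).
Bind L := h(d, false); no other remaining equation mentions L. Substituting into the earlier binding gives X := h(d, false).
Decompose s/1: h(s(X1), h(Y, 1)) = h(s(s(h(s(nil), s(m)))), h(h(d, nil), 1)).
Decompose h/2: s(X1) = s(s(h(s(nil), s(m)))),  h(Y, 1) = h(h(d, nil), 1).
Decompose s/1: X1 = s(h(s(nil), s(m))).
Bind X1 := s(h(s(nil), s(m))); no other remaining equation mentions X1. Substituting into the earlier binding gives B := s(s(h(s(nil), s(m)))).
Decompose h/2: Y = h(d, nil),  1 = 1.
Bind Y := h(d, nil); no other remaining equation mentions Y.
Delete trivial equation 1 = 1.
MGU = { X = h(d, false), Y1 = false, P = h(s(nil), s(m)), B = s(s(h(s(nil), s(m)))), L = h(d, false), X1 = s(h(s(nil), s(m))), Y = h(d, nil) }, so B = s(s(h(s(nil), s(m)))).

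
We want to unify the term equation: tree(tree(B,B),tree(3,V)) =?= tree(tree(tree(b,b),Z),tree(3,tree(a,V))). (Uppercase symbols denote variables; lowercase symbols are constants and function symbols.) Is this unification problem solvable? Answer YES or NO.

Decompose tree/2: tree(B,B) =?= tree(tree(b,b),Z),  tree(3,V) =?= tree(3,tree(a,V)).
Decompose tree/2: B =?= tree(b,b),  B =?= Z.
Bind B := tree(b,b); substituting into the one remaining equation that mentions B gives: tree(b,b) =?= Z.
Bind Z := tree(b,b); no other remaining equation mentions Z.
Decompose tree/2: 3 =?= 3,  V =?= tree(a,V).
Delete trivial equation 3 =?= 3.
Occurs check fails: V occurs in tree(a,V); the equation V =?= tree(a,V) has no finite solution.

NO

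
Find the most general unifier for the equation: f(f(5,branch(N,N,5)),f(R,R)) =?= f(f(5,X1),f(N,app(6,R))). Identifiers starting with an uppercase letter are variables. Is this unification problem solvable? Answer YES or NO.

Decompose f/2: f(5,branch(N,N,5)) =?= f(5,X1),  f(R,R) =?= f(N,app(6,R)).
Decompose f/2: 5 =?= 5,  branch(N,N,5) =?= X1.
Delete trivial equation 5 =?= 5.
Bind X1 := branch(N,N,5); no other remaining equation mentions X1.
Decompose f/2: R =?= N,  R =?= app(6,R).
Bind R := N; substituting into the remaining equation gives: N =?= app(6,N).
Occurs check fails: N occurs in app(6,N); the equation N =?= app(6,N) has no finite solution.

NO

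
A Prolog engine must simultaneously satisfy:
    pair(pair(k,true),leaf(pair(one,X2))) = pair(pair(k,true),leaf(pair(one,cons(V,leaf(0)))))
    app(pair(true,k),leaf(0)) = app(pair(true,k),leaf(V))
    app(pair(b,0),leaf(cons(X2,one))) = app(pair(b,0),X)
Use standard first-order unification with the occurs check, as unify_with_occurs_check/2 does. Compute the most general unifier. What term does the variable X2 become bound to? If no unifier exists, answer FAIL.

cons(0,leaf(0))

Decompose pair/2: pair(k,true) = pair(k,true),  leaf(pair(one,X2)) = leaf(pair(one,cons(V,leaf(0)))).
Delete trivial equation pair(k,true) = pair(k,true).
Decompose leaf/1: pair(one,X2) = pair(one,cons(V,leaf(0))).
Decompose pair/2: one = one,  X2 = cons(V,leaf(0)).
Delete trivial equation one = one.
Bind X2 := cons(V,leaf(0)); substituting into the one remaining equation that mentions X2 gives: app(pair(b,0),leaf(cons(cons(V,leaf(0)),one))) = app(pair(b,0),X).
Decompose app/2: pair(true,k) = pair(true,k),  leaf(0) = leaf(V).
Delete trivial equation pair(true,k) = pair(true,k).
Decompose leaf/1: 0 = V.
Bind V := 0; substituting into the remaining equation gives: app(pair(b,0),leaf(cons(cons(0,leaf(0)),one))) = app(pair(b,0),X). Substituting into the earlier binding gives X2 := cons(0,leaf(0)).
Decompose app/2: pair(b,0) = pair(b,0),  leaf(cons(cons(0,leaf(0)),one)) = X.
Delete trivial equation pair(b,0) = pair(b,0).
Bind X := leaf(cons(cons(0,leaf(0)),one)).
MGU = { X2 = cons(0,leaf(0)), V = 0, X = leaf(cons(cons(0,leaf(0)),one)) }, so X2 = cons(0,leaf(0)).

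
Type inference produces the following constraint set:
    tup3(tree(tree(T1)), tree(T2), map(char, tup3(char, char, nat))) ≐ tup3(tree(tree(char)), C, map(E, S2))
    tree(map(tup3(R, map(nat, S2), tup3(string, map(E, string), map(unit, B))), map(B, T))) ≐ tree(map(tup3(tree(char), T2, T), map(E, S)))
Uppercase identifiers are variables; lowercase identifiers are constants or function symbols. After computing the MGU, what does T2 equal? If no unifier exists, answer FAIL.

Decompose tup3/3: tree(tree(T1)) ≐ tree(tree(char)),  tree(T2) ≐ C,  map(char, tup3(char, char, nat)) ≐ map(E, S2).
Decompose tree/1: tree(T1) ≐ tree(char).
Decompose tree/1: T1 ≐ char.
Bind T1 := char; no other remaining equation mentions T1.
Bind C := tree(T2); no other remaining equation mentions C.
Decompose map/2: char ≐ E,  tup3(char, char, nat) ≐ S2.
Bind E := char; substituting into the one remaining equation that mentions E gives: tree(map(tup3(R, map(nat, S2), tup3(string, map(char, string), map(unit, B))), map(B, T))) ≐ tree(map(tup3(tree(char), T2, T), map(char, S))).
Bind S2 := tup3(char, char, nat); substituting into the remaining equation gives: tree(map(tup3(R, map(nat, tup3(char, char, nat)), tup3(string, map(char, string), map(unit, B))), map(B, T))) ≐ tree(map(tup3(tree(char), T2, T), map(char, S))).
Decompose tree/1: map(tup3(R, map(nat, tup3(char, char, nat)), tup3(string, map(char, string), map(unit, B))), map(B, T)) ≐ map(tup3(tree(char), T2, T), map(char, S)).
Decompose map/2: tup3(R, map(nat, tup3(char, char, nat)), tup3(string, map(char, string), map(unit, B))) ≐ tup3(tree(char), T2, T),  map(B, T) ≐ map(char, S).
Decompose tup3/3: R ≐ tree(char),  map(nat, tup3(char, char, nat)) ≐ T2,  tup3(string, map(char, string), map(unit, B)) ≐ T.
Bind R := tree(char); no other remaining equation mentions R.
Bind T2 := map(nat, tup3(char, char, nat)); no other remaining equation mentions T2. Substituting into the earlier binding gives C := tree(map(nat, tup3(char, char, nat))).
Bind T := tup3(string, map(char, string), map(unit, B)); substituting into the remaining equation gives: map(B, tup3(string, map(char, string), map(unit, B))) ≐ map(char, S).
Decompose map/2: B ≐ char,  tup3(string, map(char, string), map(unit, B)) ≐ S.
Bind B := char; substituting into the remaining equation gives: tup3(string, map(char, string), map(unit, char)) ≐ S. Substituting into the earlier binding gives T := tup3(string, map(char, string), map(unit, char)).
Bind S := tup3(string, map(char, string), map(unit, char)).
MGU = { T1 := char, C := tree(map(nat, tup3(char, char, nat))), E := char, S2 := tup3(char, char, nat), R := tree(char), T2 := map(nat, tup3(char, char, nat)), T := tup3(string, map(char, string), map(unit, char)), B := char, S := tup3(string, map(char, string), map(unit, char)) }, so T2 := map(nat, tup3(char, char, nat)).

map(nat, tup3(char, char, nat))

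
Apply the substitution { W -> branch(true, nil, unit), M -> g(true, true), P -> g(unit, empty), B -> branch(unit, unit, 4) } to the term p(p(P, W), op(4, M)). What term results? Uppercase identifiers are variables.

p(p(g(unit, empty), branch(true, nil, unit)), op(4, g(true, true)))

Replace each occurrence of W with branch(true, nil, unit).
Replace each occurrence of M with g(true, true).
Replace each occurrence of P with g(unit, empty).
Result: p(p(g(unit, empty), branch(true, nil, unit)), op(4, g(true, true))).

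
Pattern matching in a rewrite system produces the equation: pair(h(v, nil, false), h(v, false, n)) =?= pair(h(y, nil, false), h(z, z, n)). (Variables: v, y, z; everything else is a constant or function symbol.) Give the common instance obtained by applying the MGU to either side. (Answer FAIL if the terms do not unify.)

Decompose pair/2: h(v, nil, false) =?= h(y, nil, false),  h(v, false, n) =?= h(z, z, n).
Decompose h/3: v =?= y,  nil =?= nil,  false =?= false.
Bind v := y; substituting into the one remaining equation that mentions v gives: h(y, false, n) =?= h(z, z, n).
Delete trivial equation nil =?= nil.
Delete trivial equation false =?= false.
Decompose h/3: y =?= z,  false =?= z,  n =?= n.
Bind y := z; no other remaining equation mentions y. Substituting into the earlier binding gives v := z.
Bind z := false; no other remaining equation mentions z. Substituting into the earlier bindings gives v := false, y := false.
Delete trivial equation n =?= n.
Applying the MGU to either side gives pair(h(false, nil, false), h(false, false, n)).

pair(h(false, nil, false), h(false, false, n))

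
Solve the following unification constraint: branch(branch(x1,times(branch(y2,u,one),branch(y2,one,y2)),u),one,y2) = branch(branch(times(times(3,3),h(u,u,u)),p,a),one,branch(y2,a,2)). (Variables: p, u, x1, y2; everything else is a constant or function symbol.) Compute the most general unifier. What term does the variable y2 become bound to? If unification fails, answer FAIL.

FAIL

Decompose branch/3: branch(x1,times(branch(y2,u,one),branch(y2,one,y2)),u) = branch(times(times(3,3),h(u,u,u)),p,a),  one = one,  y2 = branch(y2,a,2).
Decompose branch/3: x1 = times(times(3,3),h(u,u,u)),  times(branch(y2,u,one),branch(y2,one,y2)) = p,  u = a.
Bind x1 := times(times(3,3),h(u,u,u)); no other remaining equation mentions x1.
Bind p := times(branch(y2,u,one),branch(y2,one,y2)); no other remaining equation mentions p.
Bind u := a; no other remaining equation mentions u. Substituting into the earlier bindings gives x1 := times(times(3,3),h(a,a,a)), p := times(branch(y2,a,one),branch(y2,one,y2)).
Delete trivial equation one = one.
Occurs check fails: y2 occurs in branch(y2,a,2); the equation y2 = branch(y2,a,2) has no finite solution.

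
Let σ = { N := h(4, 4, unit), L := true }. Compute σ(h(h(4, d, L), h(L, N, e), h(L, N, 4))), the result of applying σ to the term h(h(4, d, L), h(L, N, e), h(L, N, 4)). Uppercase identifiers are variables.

Replace each occurrence of N with h(4, 4, unit).
Replace each occurrence of L with true.
Result: h(h(4, d, true), h(true, h(4, 4, unit), e), h(true, h(4, 4, unit), 4)).

h(h(4, d, true), h(true, h(4, 4, unit), e), h(true, h(4, 4, unit), 4))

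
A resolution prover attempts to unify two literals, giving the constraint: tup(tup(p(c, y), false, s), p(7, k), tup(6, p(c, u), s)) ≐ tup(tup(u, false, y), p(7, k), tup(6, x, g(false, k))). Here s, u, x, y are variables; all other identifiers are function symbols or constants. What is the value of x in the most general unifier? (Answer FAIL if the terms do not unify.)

p(c, p(c, g(false, k)))

Decompose tup/3: tup(p(c, y), false, s) ≐ tup(u, false, y),  p(7, k) ≐ p(7, k),  tup(6, p(c, u), s) ≐ tup(6, x, g(false, k)).
Decompose tup/3: p(c, y) ≐ u,  false ≐ false,  s ≐ y.
Bind u := p(c, y); substituting into the one remaining equation that mentions u gives: tup(6, p(c, p(c, y)), s) ≐ tup(6, x, g(false, k)).
Delete trivial equation false ≐ false.
Bind s := y; substituting into the one remaining equation that mentions s gives: tup(6, p(c, p(c, y)), y) ≐ tup(6, x, g(false, k)).
Delete trivial equation p(7, k) ≐ p(7, k).
Decompose tup/3: 6 ≐ 6,  p(c, p(c, y)) ≐ x,  y ≐ g(false, k).
Delete trivial equation 6 ≐ 6.
Bind x := p(c, p(c, y)); no other remaining equation mentions x.
Bind y := g(false, k). Substituting into the earlier bindings gives u := p(c, g(false, k)), s := g(false, k), x := p(c, p(c, g(false, k))).
MGU = { u ↦ p(c, g(false, k)), s ↦ g(false, k), x ↦ p(c, p(c, g(false, k))), y ↦ g(false, k) }, so x ↦ p(c, p(c, g(false, k))).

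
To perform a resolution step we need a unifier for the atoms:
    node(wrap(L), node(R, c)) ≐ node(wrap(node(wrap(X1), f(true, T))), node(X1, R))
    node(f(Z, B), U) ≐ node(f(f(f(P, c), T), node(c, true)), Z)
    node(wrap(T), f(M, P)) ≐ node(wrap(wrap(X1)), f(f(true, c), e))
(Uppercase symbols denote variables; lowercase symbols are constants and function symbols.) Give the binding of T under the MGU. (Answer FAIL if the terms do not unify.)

wrap(c)

Decompose node/2: wrap(L) ≐ wrap(node(wrap(X1), f(true, T))),  node(R, c) ≐ node(X1, R).
Decompose wrap/1: L ≐ node(wrap(X1), f(true, T)).
Bind L := node(wrap(X1), f(true, T)); no other remaining equation mentions L.
Decompose node/2: R ≐ X1,  c ≐ R.
Bind R := X1; substituting into the one remaining equation that mentions R gives: c ≐ X1.
Bind X1 := c; substituting into the one remaining equation that mentions X1 gives: node(wrap(T), f(M, P)) ≐ node(wrap(wrap(c)), f(f(true, c), e)). Substituting into the earlier bindings gives L := node(wrap(c), f(true, T)), R := c.
Decompose node/2: f(Z, B) ≐ f(f(f(P, c), T), node(c, true)),  U ≐ Z.
Decompose f/2: Z ≐ f(f(P, c), T),  B ≐ node(c, true).
Bind Z := f(f(P, c), T); substituting into the one remaining equation that mentions Z gives: U ≐ f(f(P, c), T).
Bind B := node(c, true); no other remaining equation mentions B.
Bind U := f(f(P, c), T); no other remaining equation mentions U.
Decompose node/2: wrap(T) ≐ wrap(wrap(c)),  f(M, P) ≐ f(f(true, c), e).
Decompose wrap/1: T ≐ wrap(c).
Bind T := wrap(c); no other remaining equation mentions T. Substituting into the earlier bindings gives L := node(wrap(c), f(true, wrap(c))), Z := f(f(P, c), wrap(c)), U := f(f(P, c), wrap(c)).
Decompose f/2: M ≐ f(true, c),  P ≐ e.
Bind M := f(true, c); no other remaining equation mentions M.
Bind P := e. Substituting into the earlier bindings gives Z := f(f(e, c), wrap(c)), U := f(f(e, c), wrap(c)).
MGU = { L -> node(wrap(c), f(true, wrap(c))), R -> c, X1 -> c, Z -> f(f(e, c), wrap(c)), B -> node(c, true), U -> f(f(e, c), wrap(c)), T -> wrap(c), M -> f(true, c), P -> e }, so T -> wrap(c).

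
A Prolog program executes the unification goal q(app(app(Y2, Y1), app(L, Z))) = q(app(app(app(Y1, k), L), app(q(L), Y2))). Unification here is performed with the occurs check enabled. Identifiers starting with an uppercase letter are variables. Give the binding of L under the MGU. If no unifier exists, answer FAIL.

FAIL

Decompose q/1: app(app(Y2, Y1), app(L, Z)) = app(app(app(Y1, k), L), app(q(L), Y2)).
Decompose app/2: app(Y2, Y1) = app(app(Y1, k), L),  app(L, Z) = app(q(L), Y2).
Decompose app/2: Y2 = app(Y1, k),  Y1 = L.
Bind Y2 := app(Y1, k); substituting into the one remaining equation that mentions Y2 gives: app(L, Z) = app(q(L), app(Y1, k)).
Bind Y1 := L; substituting into the remaining equation gives: app(L, Z) = app(q(L), app(L, k)). Substituting into the earlier binding gives Y2 := app(L, k).
Decompose app/2: L = q(L),  Z = app(L, k).
Occurs check fails: L occurs in q(L); the equation L = q(L) has no finite solution.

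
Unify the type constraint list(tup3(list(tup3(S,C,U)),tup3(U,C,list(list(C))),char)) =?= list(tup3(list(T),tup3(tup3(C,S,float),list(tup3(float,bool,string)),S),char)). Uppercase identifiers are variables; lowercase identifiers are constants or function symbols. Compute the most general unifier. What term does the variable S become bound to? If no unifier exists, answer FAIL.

Decompose list/1: tup3(list(tup3(S,C,U)),tup3(U,C,list(list(C))),char) =?= tup3(list(T),tup3(tup3(C,S,float),list(tup3(float,bool,string)),S),char).
Decompose tup3/3: list(tup3(S,C,U)) =?= list(T),  tup3(U,C,list(list(C))) =?= tup3(tup3(C,S,float),list(tup3(float,bool,string)),S),  char =?= char.
Decompose list/1: tup3(S,C,U) =?= T.
Bind T := tup3(S,C,U); no other remaining equation mentions T.
Decompose tup3/3: U =?= tup3(C,S,float),  C =?= list(tup3(float,bool,string)),  list(list(C)) =?= S.
Bind U := tup3(C,S,float); no other remaining equation mentions U. Substituting into the earlier binding gives T := tup3(S,C,tup3(C,S,float)).
Bind C := list(tup3(float,bool,string)); substituting into the one remaining equation that mentions C gives: list(list(list(tup3(float,bool,string)))) =?= S. Substituting into the earlier bindings gives T := tup3(S,list(tup3(float,bool,string)),tup3(list(tup3(float,bool,string)),S,float)), U := tup3(list(tup3(float,bool,string)),S,float).
Bind S := list(list(list(tup3(float,bool,string)))); no other remaining equation mentions S. Substituting into the earlier bindings gives T := tup3(list(list(list(tup3(float,bool,string)))),list(tup3(float,bool,string)),tup3(list(tup3(float,bool,string)),list(list(list(tup3(float,bool,string)))),float)), U := tup3(list(tup3(float,bool,string)),list(list(list(tup3(float,bool,string)))),float).
Delete trivial equation char =?= char.
MGU = { T -> tup3(list(list(list(tup3(float,bool,string)))),list(tup3(float,bool,string)),tup3(list(tup3(float,bool,string)),list(list(list(tup3(float,bool,string)))),float)), U -> tup3(list(tup3(float,bool,string)),list(list(list(tup3(float,bool,string)))),float), C -> list(tup3(float,bool,string)), S -> list(list(list(tup3(float,bool,string)))) }, so S -> list(list(list(tup3(float,bool,string)))).

list(list(list(tup3(float,bool,string))))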